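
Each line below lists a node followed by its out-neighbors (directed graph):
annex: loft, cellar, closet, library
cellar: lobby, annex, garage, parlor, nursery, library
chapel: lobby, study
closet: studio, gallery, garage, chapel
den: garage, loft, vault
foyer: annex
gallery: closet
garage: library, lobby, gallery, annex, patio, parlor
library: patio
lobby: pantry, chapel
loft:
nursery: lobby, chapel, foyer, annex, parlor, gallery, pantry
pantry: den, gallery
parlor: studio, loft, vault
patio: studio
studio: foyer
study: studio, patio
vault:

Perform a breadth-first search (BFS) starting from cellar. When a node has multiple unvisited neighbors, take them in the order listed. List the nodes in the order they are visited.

cellar → lobby → annex → garage → parlor → nursery → library → pantry → chapel → loft → closet → gallery → patio → studio → vault → foyer → den → study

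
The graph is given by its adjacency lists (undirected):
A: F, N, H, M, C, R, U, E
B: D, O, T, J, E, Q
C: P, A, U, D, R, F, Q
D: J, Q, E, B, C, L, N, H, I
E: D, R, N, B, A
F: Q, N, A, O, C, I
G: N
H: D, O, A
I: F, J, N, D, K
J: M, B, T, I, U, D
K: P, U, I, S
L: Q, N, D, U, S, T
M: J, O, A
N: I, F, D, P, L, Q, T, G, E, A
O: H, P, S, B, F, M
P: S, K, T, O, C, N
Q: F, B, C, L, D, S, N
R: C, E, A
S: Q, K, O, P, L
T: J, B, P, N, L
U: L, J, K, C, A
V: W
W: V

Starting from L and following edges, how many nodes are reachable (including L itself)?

21

BFS from L visits: L, D, N, Q, S, T, U, B, C, E, H, I, J, A, F, G, P, K, O, R, M
Reachable nodes: 21 of 23 total.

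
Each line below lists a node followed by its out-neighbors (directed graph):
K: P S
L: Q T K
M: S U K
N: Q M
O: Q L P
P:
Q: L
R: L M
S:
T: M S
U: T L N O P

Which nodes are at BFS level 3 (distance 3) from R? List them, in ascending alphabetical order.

Level 0: R
Level 1: L, M
Level 2: K, Q, S, T, U
Level 3: N, O, P

N, O, P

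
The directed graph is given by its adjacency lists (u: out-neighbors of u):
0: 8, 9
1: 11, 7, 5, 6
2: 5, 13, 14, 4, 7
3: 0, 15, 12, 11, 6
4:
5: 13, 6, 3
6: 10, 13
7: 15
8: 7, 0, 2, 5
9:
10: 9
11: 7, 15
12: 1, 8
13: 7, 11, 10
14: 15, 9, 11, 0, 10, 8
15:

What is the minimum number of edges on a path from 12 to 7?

2

Level 0: 12
Level 1: 1, 8
Level 2: 0, 2, 5, 6, 7, 11
Level 3: 3, 4, 9, 10, 13, 14, 15
7 first appears at level 2.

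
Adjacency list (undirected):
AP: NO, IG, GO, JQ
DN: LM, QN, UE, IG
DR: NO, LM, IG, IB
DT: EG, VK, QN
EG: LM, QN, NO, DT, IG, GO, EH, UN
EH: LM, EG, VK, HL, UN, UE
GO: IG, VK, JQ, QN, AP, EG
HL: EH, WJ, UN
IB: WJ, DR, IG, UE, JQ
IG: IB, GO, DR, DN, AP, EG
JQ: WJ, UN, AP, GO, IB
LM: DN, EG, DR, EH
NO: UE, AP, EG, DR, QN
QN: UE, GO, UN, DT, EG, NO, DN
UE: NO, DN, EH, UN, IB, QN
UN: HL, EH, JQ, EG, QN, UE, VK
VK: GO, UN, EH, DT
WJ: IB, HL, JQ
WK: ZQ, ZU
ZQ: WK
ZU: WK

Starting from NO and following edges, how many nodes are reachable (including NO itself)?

18

BFS from NO visits: NO, AP, DR, EG, QN, UE, GO, IG, JQ, IB, LM, DT, EH, UN, DN, VK, WJ, HL
Reachable nodes: 18 of 21 total.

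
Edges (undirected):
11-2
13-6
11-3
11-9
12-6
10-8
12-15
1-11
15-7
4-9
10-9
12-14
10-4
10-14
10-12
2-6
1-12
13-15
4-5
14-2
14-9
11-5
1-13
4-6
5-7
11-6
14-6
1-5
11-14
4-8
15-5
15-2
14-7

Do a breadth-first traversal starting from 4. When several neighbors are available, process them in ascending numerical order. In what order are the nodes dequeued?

4, 5, 6, 8, 9, 10, 1, 7, 11, 15, 2, 12, 13, 14, 3

Visit 4; enqueue 5, 6, 8, 9, 10 → queue [5, 6, 8, 9, 10]
Visit 5; enqueue 1, 7, 11, 15 → queue [6, 8, 9, 10, 1, 7, 11, 15]
Visit 6; enqueue 2, 12, 13, 14 → queue [8, 9, 10, 1, 7, 11, 15, 2, 12, 13, 14]
Visit 8 → queue [9, 10, 1, 7, 11, 15, 2, 12, 13, 14]
Visit 9 → queue [10, 1, 7, 11, 15, 2, 12, 13, 14]
Visit 10 → queue [1, 7, 11, 15, 2, 12, 13, 14]
Visit 1 → queue [7, 11, 15, 2, 12, 13, 14]
Visit 7 → queue [11, 15, 2, 12, 13, 14]
Visit 11; enqueue 3 → queue [15, 2, 12, 13, 14, 3]
Visit 15 → queue [2, 12, 13, 14, 3]
Visit 2 → queue [12, 13, 14, 3]
Visit 12 → queue [13, 14, 3]
Visit 13 → queue [14, 3]
Visit 14 → queue [3]
Visit 3 → queue []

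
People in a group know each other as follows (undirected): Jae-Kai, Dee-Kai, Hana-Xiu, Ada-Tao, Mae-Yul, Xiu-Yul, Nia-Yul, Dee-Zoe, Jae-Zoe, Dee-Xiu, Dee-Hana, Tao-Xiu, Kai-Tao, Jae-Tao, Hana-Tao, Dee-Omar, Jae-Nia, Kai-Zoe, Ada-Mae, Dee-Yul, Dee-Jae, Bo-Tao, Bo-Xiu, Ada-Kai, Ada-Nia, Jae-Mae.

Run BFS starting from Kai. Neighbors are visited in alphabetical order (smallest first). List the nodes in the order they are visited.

Visit Kai; enqueue Ada, Dee, Jae, Tao, Zoe → queue [Ada, Dee, Jae, Tao, Zoe]
Visit Ada; enqueue Mae, Nia → queue [Dee, Jae, Tao, Zoe, Mae, Nia]
Visit Dee; enqueue Hana, Omar, Xiu, Yul → queue [Jae, Tao, Zoe, Mae, Nia, Hana, Omar, Xiu, Yul]
Visit Jae → queue [Tao, Zoe, Mae, Nia, Hana, Omar, Xiu, Yul]
Visit Tao; enqueue Bo → queue [Zoe, Mae, Nia, Hana, Omar, Xiu, Yul, Bo]
Visit Zoe → queue [Mae, Nia, Hana, Omar, Xiu, Yul, Bo]
Visit Mae → queue [Nia, Hana, Omar, Xiu, Yul, Bo]
Visit Nia → queue [Hana, Omar, Xiu, Yul, Bo]
Visit Hana → queue [Omar, Xiu, Yul, Bo]
Visit Omar → queue [Xiu, Yul, Bo]
Visit Xiu → queue [Yul, Bo]
Visit Yul → queue [Bo]
Visit Bo → queue []

Kai, Ada, Dee, Jae, Tao, Zoe, Mae, Nia, Hana, Omar, Xiu, Yul, Bo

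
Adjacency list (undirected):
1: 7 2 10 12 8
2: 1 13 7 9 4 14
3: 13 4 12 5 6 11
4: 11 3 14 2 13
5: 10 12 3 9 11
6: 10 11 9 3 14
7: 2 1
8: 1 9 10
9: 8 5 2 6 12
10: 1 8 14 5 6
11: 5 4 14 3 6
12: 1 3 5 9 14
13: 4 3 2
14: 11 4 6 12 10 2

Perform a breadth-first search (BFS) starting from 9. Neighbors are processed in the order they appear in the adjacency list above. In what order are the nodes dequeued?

9 -> 8 -> 5 -> 2 -> 6 -> 12 -> 1 -> 10 -> 3 -> 11 -> 13 -> 7 -> 4 -> 14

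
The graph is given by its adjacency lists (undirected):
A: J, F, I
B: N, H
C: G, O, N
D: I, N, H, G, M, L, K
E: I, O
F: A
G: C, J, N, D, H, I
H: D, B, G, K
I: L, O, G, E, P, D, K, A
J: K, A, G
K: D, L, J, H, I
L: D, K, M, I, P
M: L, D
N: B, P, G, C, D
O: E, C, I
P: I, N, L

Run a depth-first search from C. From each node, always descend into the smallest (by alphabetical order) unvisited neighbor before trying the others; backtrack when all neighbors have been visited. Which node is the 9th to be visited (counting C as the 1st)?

A

Visit C
C → G
G → D
D → H
H → B
B → N
N → P
P → I
I → A
A → F
A → J
J → K
K → L
L → M
I → E
E → O

Visit order: C, G, D, H, B, N, P, I, A, F, J, K, L, M, E, O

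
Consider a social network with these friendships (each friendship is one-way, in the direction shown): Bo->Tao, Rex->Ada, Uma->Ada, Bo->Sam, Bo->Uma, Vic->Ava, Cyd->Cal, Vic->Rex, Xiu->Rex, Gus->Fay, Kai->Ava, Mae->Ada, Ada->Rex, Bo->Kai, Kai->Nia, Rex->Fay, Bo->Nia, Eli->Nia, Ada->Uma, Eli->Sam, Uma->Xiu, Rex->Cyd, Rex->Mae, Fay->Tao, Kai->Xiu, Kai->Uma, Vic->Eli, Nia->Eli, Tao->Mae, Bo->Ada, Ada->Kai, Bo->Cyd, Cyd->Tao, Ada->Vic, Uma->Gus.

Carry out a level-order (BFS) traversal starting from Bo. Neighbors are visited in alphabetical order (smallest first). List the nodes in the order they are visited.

Bo Ada Cyd Kai Nia Sam Tao Uma Rex Vic Cal Ava Xiu Eli Mae Gus Fay

Visit Bo; enqueue Ada, Cyd, Kai, Nia, Sam, Tao, Uma → queue [Ada, Cyd, Kai, Nia, Sam, Tao, Uma]
Visit Ada; enqueue Rex, Vic → queue [Cyd, Kai, Nia, Sam, Tao, Uma, Rex, Vic]
Visit Cyd; enqueue Cal → queue [Kai, Nia, Sam, Tao, Uma, Rex, Vic, Cal]
Visit Kai; enqueue Ava, Xiu → queue [Nia, Sam, Tao, Uma, Rex, Vic, Cal, Ava, Xiu]
Visit Nia; enqueue Eli → queue [Sam, Tao, Uma, Rex, Vic, Cal, Ava, Xiu, Eli]
Visit Sam → queue [Tao, Uma, Rex, Vic, Cal, Ava, Xiu, Eli]
Visit Tao; enqueue Mae → queue [Uma, Rex, Vic, Cal, Ava, Xiu, Eli, Mae]
Visit Uma; enqueue Gus → queue [Rex, Vic, Cal, Ava, Xiu, Eli, Mae, Gus]
Visit Rex; enqueue Fay → queue [Vic, Cal, Ava, Xiu, Eli, Mae, Gus, Fay]
Visit Vic → queue [Cal, Ava, Xiu, Eli, Mae, Gus, Fay]
Visit Cal → queue [Ava, Xiu, Eli, Mae, Gus, Fay]
Visit Ava → queue [Xiu, Eli, Mae, Gus, Fay]
Visit Xiu → queue [Eli, Mae, Gus, Fay]
Visit Eli → queue [Mae, Gus, Fay]
Visit Mae → queue [Gus, Fay]
Visit Gus → queue [Fay]
Visit Fay → queue []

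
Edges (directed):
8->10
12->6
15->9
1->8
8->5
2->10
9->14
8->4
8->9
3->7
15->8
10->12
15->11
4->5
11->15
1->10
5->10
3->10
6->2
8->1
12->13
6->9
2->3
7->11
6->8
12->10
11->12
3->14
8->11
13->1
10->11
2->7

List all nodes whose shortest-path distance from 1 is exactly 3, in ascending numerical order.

Level 0: 1
Level 1: 8, 10
Level 2: 4, 5, 9, 11, 12
Level 3: 6, 13, 14, 15
Level 4: 2
Level 5: 3, 7

6, 13, 14, 15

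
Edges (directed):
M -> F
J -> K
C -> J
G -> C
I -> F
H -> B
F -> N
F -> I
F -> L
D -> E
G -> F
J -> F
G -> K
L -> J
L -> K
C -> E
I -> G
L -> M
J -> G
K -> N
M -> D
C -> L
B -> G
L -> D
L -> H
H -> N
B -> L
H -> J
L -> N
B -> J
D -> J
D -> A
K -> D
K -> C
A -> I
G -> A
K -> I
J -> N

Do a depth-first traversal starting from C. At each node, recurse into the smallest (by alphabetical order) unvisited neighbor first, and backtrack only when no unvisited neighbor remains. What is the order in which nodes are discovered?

C → E → J → F → I → G → A → K → D → N → L → H → B → M

Visit C
C → E
C → J
J → F
F → I
I → G
G → A
G → K
K → D
K → N
F → L
L → H
H → B
L → M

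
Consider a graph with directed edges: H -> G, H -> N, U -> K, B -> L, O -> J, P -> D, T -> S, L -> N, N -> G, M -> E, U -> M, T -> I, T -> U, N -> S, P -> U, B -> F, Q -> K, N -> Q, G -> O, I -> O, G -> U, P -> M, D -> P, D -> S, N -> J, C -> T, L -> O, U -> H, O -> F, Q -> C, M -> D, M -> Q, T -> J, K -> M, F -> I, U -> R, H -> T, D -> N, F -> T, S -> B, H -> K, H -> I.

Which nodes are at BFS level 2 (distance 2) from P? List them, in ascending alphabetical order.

Level 0: P
Level 1: D, M, U
Level 2: E, H, K, N, Q, R, S
Level 3: B, C, G, I, J, T
Level 4: F, L, O

E, H, K, N, Q, R, S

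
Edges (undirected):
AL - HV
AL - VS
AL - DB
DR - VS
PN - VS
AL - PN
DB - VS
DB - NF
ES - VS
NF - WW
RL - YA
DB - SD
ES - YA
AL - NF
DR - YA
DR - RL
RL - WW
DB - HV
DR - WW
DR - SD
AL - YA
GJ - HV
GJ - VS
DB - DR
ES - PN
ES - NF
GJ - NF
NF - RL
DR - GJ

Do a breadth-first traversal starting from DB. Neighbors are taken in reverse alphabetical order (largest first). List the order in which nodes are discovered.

Visit DB; enqueue VS, SD, NF, HV, DR, AL → queue [VS, SD, NF, HV, DR, AL]
Visit VS; enqueue PN, GJ, ES → queue [SD, NF, HV, DR, AL, PN, GJ, ES]
Visit SD → queue [NF, HV, DR, AL, PN, GJ, ES]
Visit NF; enqueue WW, RL → queue [HV, DR, AL, PN, GJ, ES, WW, RL]
Visit HV → queue [DR, AL, PN, GJ, ES, WW, RL]
Visit DR; enqueue YA → queue [AL, PN, GJ, ES, WW, RL, YA]
Visit AL → queue [PN, GJ, ES, WW, RL, YA]
Visit PN → queue [GJ, ES, WW, RL, YA]
Visit GJ → queue [ES, WW, RL, YA]
Visit ES → queue [WW, RL, YA]
Visit WW → queue [RL, YA]
Visit RL → queue [YA]
Visit YA → queue []

DB -> VS -> SD -> NF -> HV -> DR -> AL -> PN -> GJ -> ES -> WW -> RL -> YA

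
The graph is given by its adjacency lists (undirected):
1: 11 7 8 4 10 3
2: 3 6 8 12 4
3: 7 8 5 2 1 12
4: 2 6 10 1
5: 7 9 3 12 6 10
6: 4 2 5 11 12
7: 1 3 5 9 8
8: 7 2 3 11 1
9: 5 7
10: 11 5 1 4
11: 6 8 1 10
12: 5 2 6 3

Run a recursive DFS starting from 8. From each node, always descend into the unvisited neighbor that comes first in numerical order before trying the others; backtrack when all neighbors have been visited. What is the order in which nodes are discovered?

Visit 8
8 → 1
1 → 3
3 → 2
2 → 4
4 → 6
6 → 5
5 → 7
7 → 9
5 → 10
10 → 11
5 → 12

8 -> 1 -> 3 -> 2 -> 4 -> 6 -> 5 -> 7 -> 9 -> 10 -> 11 -> 12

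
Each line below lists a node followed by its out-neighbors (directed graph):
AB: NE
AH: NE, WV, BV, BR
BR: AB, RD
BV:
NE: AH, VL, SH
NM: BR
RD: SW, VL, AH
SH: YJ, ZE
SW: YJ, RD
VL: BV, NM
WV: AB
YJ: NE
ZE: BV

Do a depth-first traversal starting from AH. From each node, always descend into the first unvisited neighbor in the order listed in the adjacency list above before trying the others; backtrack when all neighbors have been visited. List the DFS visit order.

AH, NE, VL, BV, NM, BR, AB, RD, SW, YJ, SH, ZE, WV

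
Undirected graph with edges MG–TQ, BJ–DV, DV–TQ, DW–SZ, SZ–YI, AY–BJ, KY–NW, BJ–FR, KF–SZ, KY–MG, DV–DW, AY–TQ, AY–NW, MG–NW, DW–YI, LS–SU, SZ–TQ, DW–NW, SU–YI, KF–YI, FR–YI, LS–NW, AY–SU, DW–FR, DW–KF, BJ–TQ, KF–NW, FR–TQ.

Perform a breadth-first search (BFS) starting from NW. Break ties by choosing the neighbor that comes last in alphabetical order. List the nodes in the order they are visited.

NW MG LS KY KF DW AY TQ SU YI SZ FR DV BJ

Visit NW; enqueue MG, LS, KY, KF, DW, AY → queue [MG, LS, KY, KF, DW, AY]
Visit MG; enqueue TQ → queue [LS, KY, KF, DW, AY, TQ]
Visit LS; enqueue SU → queue [KY, KF, DW, AY, TQ, SU]
Visit KY → queue [KF, DW, AY, TQ, SU]
Visit KF; enqueue YI, SZ → queue [DW, AY, TQ, SU, YI, SZ]
Visit DW; enqueue FR, DV → queue [AY, TQ, SU, YI, SZ, FR, DV]
Visit AY; enqueue BJ → queue [TQ, SU, YI, SZ, FR, DV, BJ]
Visit TQ → queue [SU, YI, SZ, FR, DV, BJ]
Visit SU → queue [YI, SZ, FR, DV, BJ]
Visit YI → queue [SZ, FR, DV, BJ]
Visit SZ → queue [FR, DV, BJ]
Visit FR → queue [DV, BJ]
Visit DV → queue [BJ]
Visit BJ → queue []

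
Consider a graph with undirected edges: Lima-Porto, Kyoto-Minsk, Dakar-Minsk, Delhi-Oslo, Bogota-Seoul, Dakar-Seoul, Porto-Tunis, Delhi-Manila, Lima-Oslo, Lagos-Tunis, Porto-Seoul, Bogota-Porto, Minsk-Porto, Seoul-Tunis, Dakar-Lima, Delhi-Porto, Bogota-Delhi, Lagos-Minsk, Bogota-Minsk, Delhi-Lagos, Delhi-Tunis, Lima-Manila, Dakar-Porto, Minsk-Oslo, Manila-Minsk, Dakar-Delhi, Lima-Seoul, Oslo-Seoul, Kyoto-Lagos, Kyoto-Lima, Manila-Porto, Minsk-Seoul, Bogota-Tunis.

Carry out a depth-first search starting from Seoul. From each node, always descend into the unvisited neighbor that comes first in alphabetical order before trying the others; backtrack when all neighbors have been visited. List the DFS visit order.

Seoul -> Bogota -> Delhi -> Dakar -> Lima -> Kyoto -> Lagos -> Minsk -> Manila -> Porto -> Tunis -> Oslo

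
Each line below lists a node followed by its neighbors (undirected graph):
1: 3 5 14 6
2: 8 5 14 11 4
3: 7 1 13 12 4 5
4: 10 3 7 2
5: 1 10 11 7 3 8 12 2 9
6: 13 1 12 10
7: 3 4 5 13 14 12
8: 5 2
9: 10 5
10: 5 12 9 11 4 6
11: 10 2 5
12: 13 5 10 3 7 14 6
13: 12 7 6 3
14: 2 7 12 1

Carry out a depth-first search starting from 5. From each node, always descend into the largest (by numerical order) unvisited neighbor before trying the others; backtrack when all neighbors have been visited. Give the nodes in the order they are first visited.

Visit 5
5 → 12
12 → 14
14 → 7
7 → 13
13 → 6
6 → 10
10 → 11
11 → 2
2 → 8
2 → 4
4 → 3
3 → 1
10 → 9

5, 12, 14, 7, 13, 6, 10, 11, 2, 8, 4, 3, 1, 9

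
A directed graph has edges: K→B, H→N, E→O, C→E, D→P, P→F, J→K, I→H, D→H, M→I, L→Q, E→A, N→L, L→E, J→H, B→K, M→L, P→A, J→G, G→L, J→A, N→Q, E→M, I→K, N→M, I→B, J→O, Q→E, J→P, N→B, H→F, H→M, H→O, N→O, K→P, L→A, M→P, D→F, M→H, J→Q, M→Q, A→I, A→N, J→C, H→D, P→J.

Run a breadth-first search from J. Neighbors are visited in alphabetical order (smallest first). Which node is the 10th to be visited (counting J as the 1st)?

I

Visit J; enqueue A, C, G, H, K, O, P, Q → queue [A, C, G, H, K, O, P, Q]
Visit A; enqueue I, N → queue [C, G, H, K, O, P, Q, I, N]
Visit C; enqueue E → queue [G, H, K, O, P, Q, I, N, E]
Visit G; enqueue L → queue [H, K, O, P, Q, I, N, E, L]
Visit H; enqueue D, F, M → queue [K, O, P, Q, I, N, E, L, D, F, M]
Visit K; enqueue B → queue [O, P, Q, I, N, E, L, D, F, M, B]
Visit O → queue [P, Q, I, N, E, L, D, F, M, B]
Visit P → queue [Q, I, N, E, L, D, F, M, B]
Visit Q → queue [I, N, E, L, D, F, M, B]
Visit I → queue [N, E, L, D, F, M, B]
Visit N → queue [E, L, D, F, M, B]
Visit E → queue [L, D, F, M, B]
Visit L → queue [D, F, M, B]
Visit D → queue [F, M, B]
Visit F → queue [M, B]
Visit M → queue [B]
Visit B → queue []

Visit order: J, A, C, G, H, K, O, P, Q, I, N, E, L, D, F, M, B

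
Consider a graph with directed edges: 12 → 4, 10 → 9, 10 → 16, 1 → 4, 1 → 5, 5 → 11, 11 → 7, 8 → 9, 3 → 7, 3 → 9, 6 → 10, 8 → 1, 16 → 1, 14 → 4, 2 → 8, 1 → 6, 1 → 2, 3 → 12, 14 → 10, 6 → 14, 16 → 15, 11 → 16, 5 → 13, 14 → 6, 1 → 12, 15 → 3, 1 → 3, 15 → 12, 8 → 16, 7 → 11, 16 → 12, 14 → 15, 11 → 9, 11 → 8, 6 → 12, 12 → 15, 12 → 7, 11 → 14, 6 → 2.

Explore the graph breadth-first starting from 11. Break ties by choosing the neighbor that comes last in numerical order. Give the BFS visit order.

Visit 11; enqueue 16, 14, 9, 8, 7 → queue [16, 14, 9, 8, 7]
Visit 16; enqueue 15, 12, 1 → queue [14, 9, 8, 7, 15, 12, 1]
Visit 14; enqueue 10, 6, 4 → queue [9, 8, 7, 15, 12, 1, 10, 6, 4]
Visit 9 → queue [8, 7, 15, 12, 1, 10, 6, 4]
Visit 8 → queue [7, 15, 12, 1, 10, 6, 4]
Visit 7 → queue [15, 12, 1, 10, 6, 4]
Visit 15; enqueue 3 → queue [12, 1, 10, 6, 4, 3]
Visit 12 → queue [1, 10, 6, 4, 3]
Visit 1; enqueue 5, 2 → queue [10, 6, 4, 3, 5, 2]
Visit 10 → queue [6, 4, 3, 5, 2]
Visit 6 → queue [4, 3, 5, 2]
Visit 4 → queue [3, 5, 2]
Visit 3 → queue [5, 2]
Visit 5; enqueue 13 → queue [2, 13]
Visit 2 → queue [13]
Visit 13 → queue []

11, 16, 14, 9, 8, 7, 15, 12, 1, 10, 6, 4, 3, 5, 2, 13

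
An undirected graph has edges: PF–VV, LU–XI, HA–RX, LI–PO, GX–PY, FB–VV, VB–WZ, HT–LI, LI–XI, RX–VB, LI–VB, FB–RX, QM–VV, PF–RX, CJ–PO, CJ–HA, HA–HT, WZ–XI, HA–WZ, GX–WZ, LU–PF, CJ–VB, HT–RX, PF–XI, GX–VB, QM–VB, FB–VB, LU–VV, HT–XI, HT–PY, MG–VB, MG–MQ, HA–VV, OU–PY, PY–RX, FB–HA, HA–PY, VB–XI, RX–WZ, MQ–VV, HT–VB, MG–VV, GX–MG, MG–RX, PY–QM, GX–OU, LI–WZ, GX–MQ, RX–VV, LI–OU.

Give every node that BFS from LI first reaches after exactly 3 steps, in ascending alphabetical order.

Level 0: LI
Level 1: HT, OU, PO, VB, WZ, XI
Level 2: CJ, FB, GX, HA, LU, MG, PF, PY, QM, RX
Level 3: MQ, VV

MQ, VV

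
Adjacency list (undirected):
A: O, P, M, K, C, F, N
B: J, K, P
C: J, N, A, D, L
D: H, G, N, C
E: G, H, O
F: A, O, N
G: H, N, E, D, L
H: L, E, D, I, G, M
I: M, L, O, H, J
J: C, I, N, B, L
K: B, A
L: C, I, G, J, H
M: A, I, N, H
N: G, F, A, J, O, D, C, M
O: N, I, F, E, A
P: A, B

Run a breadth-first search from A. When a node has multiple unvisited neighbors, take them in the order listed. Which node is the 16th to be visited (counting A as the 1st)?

G

Visit A; enqueue O, P, M, K, C, F, N → queue [O, P, M, K, C, F, N]
Visit O; enqueue I, E → queue [P, M, K, C, F, N, I, E]
Visit P; enqueue B → queue [M, K, C, F, N, I, E, B]
Visit M; enqueue H → queue [K, C, F, N, I, E, B, H]
Visit K → queue [C, F, N, I, E, B, H]
Visit C; enqueue J, D, L → queue [F, N, I, E, B, H, J, D, L]
Visit F → queue [N, I, E, B, H, J, D, L]
Visit N; enqueue G → queue [I, E, B, H, J, D, L, G]
Visit I → queue [E, B, H, J, D, L, G]
Visit E → queue [B, H, J, D, L, G]
Visit B → queue [H, J, D, L, G]
Visit H → queue [J, D, L, G]
Visit J → queue [D, L, G]
Visit D → queue [L, G]
Visit L → queue [G]
Visit G → queue []

Visit order: A, O, P, M, K, C, F, N, I, E, B, H, J, D, L, G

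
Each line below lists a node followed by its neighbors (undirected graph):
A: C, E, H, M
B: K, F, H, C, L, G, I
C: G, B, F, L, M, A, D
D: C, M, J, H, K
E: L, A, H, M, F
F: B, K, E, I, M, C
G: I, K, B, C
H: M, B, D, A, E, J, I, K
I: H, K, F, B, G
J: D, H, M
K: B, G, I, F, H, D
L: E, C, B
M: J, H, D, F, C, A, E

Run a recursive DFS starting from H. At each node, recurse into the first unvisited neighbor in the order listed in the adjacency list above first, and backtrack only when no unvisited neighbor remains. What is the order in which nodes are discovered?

H M J D C G I K B F E L A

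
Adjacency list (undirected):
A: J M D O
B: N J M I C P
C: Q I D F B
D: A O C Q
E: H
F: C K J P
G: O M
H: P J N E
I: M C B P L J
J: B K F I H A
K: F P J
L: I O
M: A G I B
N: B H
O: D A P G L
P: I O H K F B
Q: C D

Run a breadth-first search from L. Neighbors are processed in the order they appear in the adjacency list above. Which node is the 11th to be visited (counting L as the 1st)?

Visit L; enqueue I, O → queue [I, O]
Visit I; enqueue M, C, B, P, J → queue [O, M, C, B, P, J]
Visit O; enqueue D, A, G → queue [M, C, B, P, J, D, A, G]
Visit M → queue [C, B, P, J, D, A, G]
Visit C; enqueue Q, F → queue [B, P, J, D, A, G, Q, F]
Visit B; enqueue N → queue [P, J, D, A, G, Q, F, N]
Visit P; enqueue H, K → queue [J, D, A, G, Q, F, N, H, K]
Visit J → queue [D, A, G, Q, F, N, H, K]
Visit D → queue [A, G, Q, F, N, H, K]
Visit A → queue [G, Q, F, N, H, K]
Visit G → queue [Q, F, N, H, K]
Visit Q → queue [F, N, H, K]
Visit F → queue [N, H, K]
Visit N → queue [H, K]
Visit H; enqueue E → queue [K, E]
Visit K → queue [E]
Visit E → queue []

Visit order: L, I, O, M, C, B, P, J, D, A, G, Q, F, N, H, K, E

G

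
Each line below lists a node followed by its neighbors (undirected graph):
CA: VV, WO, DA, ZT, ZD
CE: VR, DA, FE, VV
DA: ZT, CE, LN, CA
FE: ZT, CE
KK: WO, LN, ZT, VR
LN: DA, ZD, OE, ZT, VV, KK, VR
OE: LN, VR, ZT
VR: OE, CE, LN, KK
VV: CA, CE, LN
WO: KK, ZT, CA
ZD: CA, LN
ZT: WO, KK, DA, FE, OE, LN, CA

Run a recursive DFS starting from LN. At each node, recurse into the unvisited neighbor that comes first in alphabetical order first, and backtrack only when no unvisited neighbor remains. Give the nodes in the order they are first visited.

Visit LN
LN → DA
DA → CA
CA → VV
VV → CE
CE → FE
FE → ZT
ZT → KK
KK → VR
VR → OE
KK → WO
CA → ZD

LN, DA, CA, VV, CE, FE, ZT, KK, VR, OE, WO, ZD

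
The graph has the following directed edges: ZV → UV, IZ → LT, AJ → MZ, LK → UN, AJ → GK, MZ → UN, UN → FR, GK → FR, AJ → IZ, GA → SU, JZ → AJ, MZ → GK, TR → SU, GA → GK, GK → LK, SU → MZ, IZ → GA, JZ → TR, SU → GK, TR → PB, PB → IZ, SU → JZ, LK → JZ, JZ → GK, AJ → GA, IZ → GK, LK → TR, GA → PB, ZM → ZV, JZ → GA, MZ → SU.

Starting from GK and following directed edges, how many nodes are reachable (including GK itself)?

13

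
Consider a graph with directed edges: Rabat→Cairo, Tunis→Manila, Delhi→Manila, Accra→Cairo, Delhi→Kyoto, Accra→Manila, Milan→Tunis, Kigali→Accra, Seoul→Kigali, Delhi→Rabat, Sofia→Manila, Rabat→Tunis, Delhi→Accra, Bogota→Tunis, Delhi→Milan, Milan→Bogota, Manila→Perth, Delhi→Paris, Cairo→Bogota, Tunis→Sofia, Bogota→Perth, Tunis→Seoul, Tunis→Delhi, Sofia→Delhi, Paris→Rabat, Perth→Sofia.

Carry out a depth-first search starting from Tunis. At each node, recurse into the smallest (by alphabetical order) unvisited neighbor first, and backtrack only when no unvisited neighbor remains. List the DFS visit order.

Tunis, Delhi, Accra, Cairo, Bogota, Perth, Sofia, Manila, Kyoto, Milan, Paris, Rabat, Seoul, Kigali

Visit Tunis
Tunis → Delhi
Delhi → Accra
Accra → Cairo
Cairo → Bogota
Bogota → Perth
Perth → Sofia
Sofia → Manila
Delhi → Kyoto
Delhi → Milan
Delhi → Paris
Paris → Rabat
Tunis → Seoul
Seoul → Kigali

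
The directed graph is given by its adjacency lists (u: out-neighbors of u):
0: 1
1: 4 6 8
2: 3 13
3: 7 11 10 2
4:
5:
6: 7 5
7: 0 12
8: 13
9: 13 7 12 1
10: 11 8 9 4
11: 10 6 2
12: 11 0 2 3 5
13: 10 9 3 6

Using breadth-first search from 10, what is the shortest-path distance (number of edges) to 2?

2

Level 0: 10
Level 1: 4, 8, 9, 11
Level 2: 1, 2, 6, 7, 12, 13
Level 3: 0, 3, 5
2 first appears at level 2.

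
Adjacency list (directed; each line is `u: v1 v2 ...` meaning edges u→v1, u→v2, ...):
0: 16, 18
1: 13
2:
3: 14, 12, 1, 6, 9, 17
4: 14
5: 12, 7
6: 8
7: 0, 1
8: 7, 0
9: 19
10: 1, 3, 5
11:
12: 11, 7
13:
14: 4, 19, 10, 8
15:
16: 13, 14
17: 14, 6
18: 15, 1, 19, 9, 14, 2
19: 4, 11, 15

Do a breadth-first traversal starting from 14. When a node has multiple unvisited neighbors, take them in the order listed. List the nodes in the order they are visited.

14 → 4 → 19 → 10 → 8 → 11 → 15 → 1 → 3 → 5 → 7 → 0 → 13 → 12 → 6 → 9 → 17 → 16 → 18 → 2

Visit 14; enqueue 4, 19, 10, 8 → queue [4, 19, 10, 8]
Visit 4 → queue [19, 10, 8]
Visit 19; enqueue 11, 15 → queue [10, 8, 11, 15]
Visit 10; enqueue 1, 3, 5 → queue [8, 11, 15, 1, 3, 5]
Visit 8; enqueue 7, 0 → queue [11, 15, 1, 3, 5, 7, 0]
Visit 11 → queue [15, 1, 3, 5, 7, 0]
Visit 15 → queue [1, 3, 5, 7, 0]
Visit 1; enqueue 13 → queue [3, 5, 7, 0, 13]
Visit 3; enqueue 12, 6, 9, 17 → queue [5, 7, 0, 13, 12, 6, 9, 17]
Visit 5 → queue [7, 0, 13, 12, 6, 9, 17]
Visit 7 → queue [0, 13, 12, 6, 9, 17]
Visit 0; enqueue 16, 18 → queue [13, 12, 6, 9, 17, 16, 18]
Visit 13 → queue [12, 6, 9, 17, 16, 18]
Visit 12 → queue [6, 9, 17, 16, 18]
Visit 6 → queue [9, 17, 16, 18]
Visit 9 → queue [17, 16, 18]
Visit 17 → queue [16, 18]
Visit 16 → queue [18]
Visit 18; enqueue 2 → queue [2]
Visit 2 → queue []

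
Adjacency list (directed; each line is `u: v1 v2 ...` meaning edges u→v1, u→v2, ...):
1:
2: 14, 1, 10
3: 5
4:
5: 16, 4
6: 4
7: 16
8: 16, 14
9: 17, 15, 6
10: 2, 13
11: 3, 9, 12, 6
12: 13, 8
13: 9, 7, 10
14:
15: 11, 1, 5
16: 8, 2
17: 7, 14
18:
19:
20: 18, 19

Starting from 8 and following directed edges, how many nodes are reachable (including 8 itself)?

17

BFS from 8 visits: 8, 14, 16, 2, 1, 10, 13, 7, 9, 6, 15, 17, 4, 5, 11, 3, 12
Reachable nodes: 17 of 20 total.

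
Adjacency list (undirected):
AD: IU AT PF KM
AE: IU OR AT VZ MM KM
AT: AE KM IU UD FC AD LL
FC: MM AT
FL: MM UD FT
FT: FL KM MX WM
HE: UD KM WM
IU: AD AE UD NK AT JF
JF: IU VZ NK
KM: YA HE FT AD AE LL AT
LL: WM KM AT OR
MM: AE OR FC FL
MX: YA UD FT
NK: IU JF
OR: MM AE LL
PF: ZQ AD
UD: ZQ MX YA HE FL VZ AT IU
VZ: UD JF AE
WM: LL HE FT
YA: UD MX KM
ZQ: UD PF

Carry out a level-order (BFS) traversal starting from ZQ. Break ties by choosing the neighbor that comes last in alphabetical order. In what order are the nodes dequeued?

Visit ZQ; enqueue UD, PF → queue [UD, PF]
Visit UD; enqueue YA, VZ, MX, IU, HE, FL, AT → queue [PF, YA, VZ, MX, IU, HE, FL, AT]
Visit PF; enqueue AD → queue [YA, VZ, MX, IU, HE, FL, AT, AD]
Visit YA; enqueue KM → queue [VZ, MX, IU, HE, FL, AT, AD, KM]
Visit VZ; enqueue JF, AE → queue [MX, IU, HE, FL, AT, AD, KM, JF, AE]
Visit MX; enqueue FT → queue [IU, HE, FL, AT, AD, KM, JF, AE, FT]
Visit IU; enqueue NK → queue [HE, FL, AT, AD, KM, JF, AE, FT, NK]
Visit HE; enqueue WM → queue [FL, AT, AD, KM, JF, AE, FT, NK, WM]
Visit FL; enqueue MM → queue [AT, AD, KM, JF, AE, FT, NK, WM, MM]
Visit AT; enqueue LL, FC → queue [AD, KM, JF, AE, FT, NK, WM, MM, LL, FC]
Visit AD → queue [KM, JF, AE, FT, NK, WM, MM, LL, FC]
Visit KM → queue [JF, AE, FT, NK, WM, MM, LL, FC]
Visit JF → queue [AE, FT, NK, WM, MM, LL, FC]
Visit AE; enqueue OR → queue [FT, NK, WM, MM, LL, FC, OR]
Visit FT → queue [NK, WM, MM, LL, FC, OR]
Visit NK → queue [WM, MM, LL, FC, OR]
Visit WM → queue [MM, LL, FC, OR]
Visit MM → queue [LL, FC, OR]
Visit LL → queue [FC, OR]
Visit FC → queue [OR]
Visit OR → queue []

ZQ, UD, PF, YA, VZ, MX, IU, HE, FL, AT, AD, KM, JF, AE, FT, NK, WM, MM, LL, FC, OR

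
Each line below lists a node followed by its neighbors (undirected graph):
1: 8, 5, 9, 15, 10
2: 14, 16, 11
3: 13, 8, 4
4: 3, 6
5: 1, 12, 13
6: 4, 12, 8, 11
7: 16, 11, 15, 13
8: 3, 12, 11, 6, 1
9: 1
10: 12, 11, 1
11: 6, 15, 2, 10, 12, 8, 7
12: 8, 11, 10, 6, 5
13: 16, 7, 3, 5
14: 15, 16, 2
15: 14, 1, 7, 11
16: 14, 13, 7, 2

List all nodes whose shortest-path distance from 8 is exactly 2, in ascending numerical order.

Level 0: 8
Level 1: 1, 3, 6, 11, 12
Level 2: 2, 4, 5, 7, 9, 10, 13, 15
Level 3: 14, 16

2, 4, 5, 7, 9, 10, 13, 15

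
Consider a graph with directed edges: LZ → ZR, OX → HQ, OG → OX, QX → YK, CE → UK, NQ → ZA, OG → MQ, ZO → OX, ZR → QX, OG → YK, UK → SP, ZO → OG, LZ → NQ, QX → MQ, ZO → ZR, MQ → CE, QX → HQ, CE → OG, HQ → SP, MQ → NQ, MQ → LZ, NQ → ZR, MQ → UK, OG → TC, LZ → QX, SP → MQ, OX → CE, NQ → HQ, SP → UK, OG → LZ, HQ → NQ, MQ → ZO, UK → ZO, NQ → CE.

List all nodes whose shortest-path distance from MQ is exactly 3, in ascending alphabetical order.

TC, YK

Level 0: MQ
Level 1: CE, LZ, NQ, UK, ZO
Level 2: HQ, OG, OX, QX, SP, ZA, ZR
Level 3: TC, YK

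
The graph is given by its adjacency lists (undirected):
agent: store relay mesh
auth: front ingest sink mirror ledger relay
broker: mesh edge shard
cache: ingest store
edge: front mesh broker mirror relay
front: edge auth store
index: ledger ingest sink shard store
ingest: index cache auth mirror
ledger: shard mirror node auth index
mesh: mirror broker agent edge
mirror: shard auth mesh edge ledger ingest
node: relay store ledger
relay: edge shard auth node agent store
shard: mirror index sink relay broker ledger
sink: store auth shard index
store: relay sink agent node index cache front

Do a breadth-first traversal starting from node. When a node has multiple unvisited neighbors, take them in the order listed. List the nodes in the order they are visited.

node, relay, store, ledger, edge, shard, auth, agent, sink, index, cache, front, mirror, mesh, broker, ingest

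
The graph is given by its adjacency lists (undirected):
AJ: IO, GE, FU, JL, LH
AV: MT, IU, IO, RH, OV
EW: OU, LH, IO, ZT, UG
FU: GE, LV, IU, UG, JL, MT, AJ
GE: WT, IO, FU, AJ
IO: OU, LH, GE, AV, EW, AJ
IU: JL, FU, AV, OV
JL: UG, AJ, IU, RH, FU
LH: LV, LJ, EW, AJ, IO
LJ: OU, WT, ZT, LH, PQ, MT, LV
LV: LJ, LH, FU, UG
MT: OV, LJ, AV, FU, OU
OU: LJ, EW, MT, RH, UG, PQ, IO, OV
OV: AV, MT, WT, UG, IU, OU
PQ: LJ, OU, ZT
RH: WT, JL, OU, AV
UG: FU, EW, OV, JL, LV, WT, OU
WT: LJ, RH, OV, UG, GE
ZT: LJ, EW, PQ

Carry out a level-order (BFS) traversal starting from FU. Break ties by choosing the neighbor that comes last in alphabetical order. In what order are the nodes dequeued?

Visit FU; enqueue UG, MT, LV, JL, IU, GE, AJ → queue [UG, MT, LV, JL, IU, GE, AJ]
Visit UG; enqueue WT, OV, OU, EW → queue [MT, LV, JL, IU, GE, AJ, WT, OV, OU, EW]
Visit MT; enqueue LJ, AV → queue [LV, JL, IU, GE, AJ, WT, OV, OU, EW, LJ, AV]
Visit LV; enqueue LH → queue [JL, IU, GE, AJ, WT, OV, OU, EW, LJ, AV, LH]
Visit JL; enqueue RH → queue [IU, GE, AJ, WT, OV, OU, EW, LJ, AV, LH, RH]
Visit IU → queue [GE, AJ, WT, OV, OU, EW, LJ, AV, LH, RH]
Visit GE; enqueue IO → queue [AJ, WT, OV, OU, EW, LJ, AV, LH, RH, IO]
Visit AJ → queue [WT, OV, OU, EW, LJ, AV, LH, RH, IO]
Visit WT → queue [OV, OU, EW, LJ, AV, LH, RH, IO]
Visit OV → queue [OU, EW, LJ, AV, LH, RH, IO]
Visit OU; enqueue PQ → queue [EW, LJ, AV, LH, RH, IO, PQ]
Visit EW; enqueue ZT → queue [LJ, AV, LH, RH, IO, PQ, ZT]
Visit LJ → queue [AV, LH, RH, IO, PQ, ZT]
Visit AV → queue [LH, RH, IO, PQ, ZT]
Visit LH → queue [RH, IO, PQ, ZT]
Visit RH → queue [IO, PQ, ZT]
Visit IO → queue [PQ, ZT]
Visit PQ → queue [ZT]
Visit ZT → queue []

FU -> UG -> MT -> LV -> JL -> IU -> GE -> AJ -> WT -> OV -> OU -> EW -> LJ -> AV -> LH -> RH -> IO -> PQ -> ZT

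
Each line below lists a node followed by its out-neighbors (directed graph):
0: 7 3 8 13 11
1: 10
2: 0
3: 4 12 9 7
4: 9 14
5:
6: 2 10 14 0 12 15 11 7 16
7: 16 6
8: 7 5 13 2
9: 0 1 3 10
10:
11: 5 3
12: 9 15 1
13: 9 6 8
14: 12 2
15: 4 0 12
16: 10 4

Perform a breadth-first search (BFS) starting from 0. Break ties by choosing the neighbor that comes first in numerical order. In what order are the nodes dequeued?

0 -> 3 -> 7 -> 8 -> 11 -> 13 -> 4 -> 9 -> 12 -> 6 -> 16 -> 2 -> 5 -> 14 -> 1 -> 10 -> 15

Visit 0; enqueue 3, 7, 8, 11, 13 → queue [3, 7, 8, 11, 13]
Visit 3; enqueue 4, 9, 12 → queue [7, 8, 11, 13, 4, 9, 12]
Visit 7; enqueue 6, 16 → queue [8, 11, 13, 4, 9, 12, 6, 16]
Visit 8; enqueue 2, 5 → queue [11, 13, 4, 9, 12, 6, 16, 2, 5]
Visit 11 → queue [13, 4, 9, 12, 6, 16, 2, 5]
Visit 13 → queue [4, 9, 12, 6, 16, 2, 5]
Visit 4; enqueue 14 → queue [9, 12, 6, 16, 2, 5, 14]
Visit 9; enqueue 1, 10 → queue [12, 6, 16, 2, 5, 14, 1, 10]
Visit 12; enqueue 15 → queue [6, 16, 2, 5, 14, 1, 10, 15]
Visit 6 → queue [16, 2, 5, 14, 1, 10, 15]
Visit 16 → queue [2, 5, 14, 1, 10, 15]
Visit 2 → queue [5, 14, 1, 10, 15]
Visit 5 → queue [14, 1, 10, 15]
Visit 14 → queue [1, 10, 15]
Visit 1 → queue [10, 15]
Visit 10 → queue [15]
Visit 15 → queue []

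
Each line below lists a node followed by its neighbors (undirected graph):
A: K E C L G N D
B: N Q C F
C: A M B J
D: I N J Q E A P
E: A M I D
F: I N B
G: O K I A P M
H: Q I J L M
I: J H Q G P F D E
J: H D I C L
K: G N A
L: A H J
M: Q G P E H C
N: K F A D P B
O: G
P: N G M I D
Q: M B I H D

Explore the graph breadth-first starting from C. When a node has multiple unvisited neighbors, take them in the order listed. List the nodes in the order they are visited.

Visit C; enqueue A, M, B, J → queue [A, M, B, J]
Visit A; enqueue K, E, L, G, N, D → queue [M, B, J, K, E, L, G, N, D]
Visit M; enqueue Q, P, H → queue [B, J, K, E, L, G, N, D, Q, P, H]
Visit B; enqueue F → queue [J, K, E, L, G, N, D, Q, P, H, F]
Visit J; enqueue I → queue [K, E, L, G, N, D, Q, P, H, F, I]
Visit K → queue [E, L, G, N, D, Q, P, H, F, I]
Visit E → queue [L, G, N, D, Q, P, H, F, I]
Visit L → queue [G, N, D, Q, P, H, F, I]
Visit G; enqueue O → queue [N, D, Q, P, H, F, I, O]
Visit N → queue [D, Q, P, H, F, I, O]
Visit D → queue [Q, P, H, F, I, O]
Visit Q → queue [P, H, F, I, O]
Visit P → queue [H, F, I, O]
Visit H → queue [F, I, O]
Visit F → queue [I, O]
Visit I → queue [O]
Visit O → queue []

C -> A -> M -> B -> J -> K -> E -> L -> G -> N -> D -> Q -> P -> H -> F -> I -> O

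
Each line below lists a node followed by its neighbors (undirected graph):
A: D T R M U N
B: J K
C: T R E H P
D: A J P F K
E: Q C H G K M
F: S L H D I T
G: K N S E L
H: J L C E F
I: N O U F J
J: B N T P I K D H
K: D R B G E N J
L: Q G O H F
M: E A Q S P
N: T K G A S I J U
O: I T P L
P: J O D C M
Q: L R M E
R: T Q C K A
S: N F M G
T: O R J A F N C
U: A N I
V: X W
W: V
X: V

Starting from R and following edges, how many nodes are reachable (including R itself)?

21

BFS from R visits: R, T, Q, C, K, A, O, J, F, N, L, M, E, H, P, D, B, G, U, I, S
Reachable nodes: 21 of 24 total.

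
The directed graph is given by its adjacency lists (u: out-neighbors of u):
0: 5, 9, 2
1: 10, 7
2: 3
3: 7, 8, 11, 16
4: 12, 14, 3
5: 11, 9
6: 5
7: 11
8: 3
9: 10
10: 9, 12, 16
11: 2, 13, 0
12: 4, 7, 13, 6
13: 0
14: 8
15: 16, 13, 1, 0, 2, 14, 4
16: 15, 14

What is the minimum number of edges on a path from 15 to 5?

2

Level 0: 15
Level 1: 0, 1, 2, 4, 13, 14, 16
Level 2: 3, 5, 7, 8, 9, 10, 12
Level 3: 6, 11
5 first appears at level 2.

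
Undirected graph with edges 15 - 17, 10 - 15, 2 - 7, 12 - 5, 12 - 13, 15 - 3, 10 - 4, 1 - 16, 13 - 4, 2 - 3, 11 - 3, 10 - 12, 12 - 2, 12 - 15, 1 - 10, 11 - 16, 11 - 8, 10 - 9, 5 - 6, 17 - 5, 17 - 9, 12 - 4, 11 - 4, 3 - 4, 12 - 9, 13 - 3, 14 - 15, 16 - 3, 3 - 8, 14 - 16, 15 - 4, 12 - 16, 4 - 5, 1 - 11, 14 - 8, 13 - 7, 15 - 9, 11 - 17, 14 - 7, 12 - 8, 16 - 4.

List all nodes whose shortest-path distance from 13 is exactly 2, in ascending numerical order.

2, 5, 8, 9, 10, 11, 14, 15, 16

Level 0: 13
Level 1: 3, 4, 7, 12
Level 2: 2, 5, 8, 9, 10, 11, 14, 15, 16
Level 3: 1, 6, 17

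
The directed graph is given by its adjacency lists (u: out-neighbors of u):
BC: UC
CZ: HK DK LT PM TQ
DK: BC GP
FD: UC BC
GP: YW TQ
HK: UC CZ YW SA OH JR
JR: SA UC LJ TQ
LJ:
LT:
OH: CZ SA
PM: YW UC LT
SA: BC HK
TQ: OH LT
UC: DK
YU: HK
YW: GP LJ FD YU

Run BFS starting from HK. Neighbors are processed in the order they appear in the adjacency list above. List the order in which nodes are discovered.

Visit HK; enqueue UC, CZ, YW, SA, OH, JR → queue [UC, CZ, YW, SA, OH, JR]
Visit UC; enqueue DK → queue [CZ, YW, SA, OH, JR, DK]
Visit CZ; enqueue LT, PM, TQ → queue [YW, SA, OH, JR, DK, LT, PM, TQ]
Visit YW; enqueue GP, LJ, FD, YU → queue [SA, OH, JR, DK, LT, PM, TQ, GP, LJ, FD, YU]
Visit SA; enqueue BC → queue [OH, JR, DK, LT, PM, TQ, GP, LJ, FD, YU, BC]
Visit OH → queue [JR, DK, LT, PM, TQ, GP, LJ, FD, YU, BC]
Visit JR → queue [DK, LT, PM, TQ, GP, LJ, FD, YU, BC]
Visit DK → queue [LT, PM, TQ, GP, LJ, FD, YU, BC]
Visit LT → queue [PM, TQ, GP, LJ, FD, YU, BC]
Visit PM → queue [TQ, GP, LJ, FD, YU, BC]
Visit TQ → queue [GP, LJ, FD, YU, BC]
Visit GP → queue [LJ, FD, YU, BC]
Visit LJ → queue [FD, YU, BC]
Visit FD → queue [YU, BC]
Visit YU → queue [BC]
Visit BC → queue []

HK -> UC -> CZ -> YW -> SA -> OH -> JR -> DK -> LT -> PM -> TQ -> GP -> LJ -> FD -> YU -> BC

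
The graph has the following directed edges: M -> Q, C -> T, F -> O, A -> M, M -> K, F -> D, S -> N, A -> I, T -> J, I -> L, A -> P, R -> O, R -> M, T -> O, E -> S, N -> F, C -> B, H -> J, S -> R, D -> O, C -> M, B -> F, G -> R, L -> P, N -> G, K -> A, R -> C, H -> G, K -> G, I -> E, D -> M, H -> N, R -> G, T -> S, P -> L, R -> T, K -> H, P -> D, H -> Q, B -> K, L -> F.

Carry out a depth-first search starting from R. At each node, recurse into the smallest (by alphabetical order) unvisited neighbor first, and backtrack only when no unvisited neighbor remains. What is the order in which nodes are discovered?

R, C, B, F, D, M, K, A, I, E, S, N, G, L, P, H, J, Q, O, T

Visit R
R → C
C → B
B → F
F → D
D → M
M → K
K → A
A → I
I → E
E → S
S → N
N → G
I → L
L → P
K → H
H → J
H → Q
D → O
C → T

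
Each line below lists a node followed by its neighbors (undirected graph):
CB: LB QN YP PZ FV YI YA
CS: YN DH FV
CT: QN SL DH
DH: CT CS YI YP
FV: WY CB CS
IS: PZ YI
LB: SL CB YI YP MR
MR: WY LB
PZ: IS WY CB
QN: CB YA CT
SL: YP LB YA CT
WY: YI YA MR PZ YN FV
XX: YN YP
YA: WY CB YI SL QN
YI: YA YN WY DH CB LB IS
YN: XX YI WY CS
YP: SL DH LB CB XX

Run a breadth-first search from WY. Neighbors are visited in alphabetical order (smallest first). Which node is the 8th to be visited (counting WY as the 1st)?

Visit WY; enqueue FV, MR, PZ, YA, YI, YN → queue [FV, MR, PZ, YA, YI, YN]
Visit FV; enqueue CB, CS → queue [MR, PZ, YA, YI, YN, CB, CS]
Visit MR; enqueue LB → queue [PZ, YA, YI, YN, CB, CS, LB]
Visit PZ; enqueue IS → queue [YA, YI, YN, CB, CS, LB, IS]
Visit YA; enqueue QN, SL → queue [YI, YN, CB, CS, LB, IS, QN, SL]
Visit YI; enqueue DH → queue [YN, CB, CS, LB, IS, QN, SL, DH]
Visit YN; enqueue XX → queue [CB, CS, LB, IS, QN, SL, DH, XX]
Visit CB; enqueue YP → queue [CS, LB, IS, QN, SL, DH, XX, YP]
Visit CS → queue [LB, IS, QN, SL, DH, XX, YP]
Visit LB → queue [IS, QN, SL, DH, XX, YP]
Visit IS → queue [QN, SL, DH, XX, YP]
Visit QN; enqueue CT → queue [SL, DH, XX, YP, CT]
Visit SL → queue [DH, XX, YP, CT]
Visit DH → queue [XX, YP, CT]
Visit XX → queue [YP, CT]
Visit YP → queue [CT]
Visit CT → queue []

Visit order: WY, FV, MR, PZ, YA, YI, YN, CB, CS, LB, IS, QN, SL, DH, XX, YP, CT

CB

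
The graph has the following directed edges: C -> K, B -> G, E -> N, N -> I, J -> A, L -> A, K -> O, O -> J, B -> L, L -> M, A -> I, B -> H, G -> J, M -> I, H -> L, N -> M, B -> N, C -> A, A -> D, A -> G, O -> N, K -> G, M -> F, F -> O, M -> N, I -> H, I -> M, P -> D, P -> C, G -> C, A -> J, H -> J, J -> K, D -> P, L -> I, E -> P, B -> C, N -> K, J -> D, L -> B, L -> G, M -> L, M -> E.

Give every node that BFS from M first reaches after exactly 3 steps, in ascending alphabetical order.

C, D, J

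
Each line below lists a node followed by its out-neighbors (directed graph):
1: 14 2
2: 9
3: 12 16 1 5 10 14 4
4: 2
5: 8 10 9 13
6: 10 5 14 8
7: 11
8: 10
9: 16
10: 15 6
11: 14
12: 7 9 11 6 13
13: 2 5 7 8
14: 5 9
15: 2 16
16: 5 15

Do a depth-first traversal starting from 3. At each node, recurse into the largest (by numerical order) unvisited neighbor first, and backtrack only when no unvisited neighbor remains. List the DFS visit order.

Visit 3
3 → 16
16 → 15
15 → 2
2 → 9
16 → 5
5 → 13
13 → 8
8 → 10
10 → 6
6 → 14
13 → 7
7 → 11
3 → 12
3 → 4
3 → 1

3 16 15 2 9 5 13 8 10 6 14 7 11 12 4 1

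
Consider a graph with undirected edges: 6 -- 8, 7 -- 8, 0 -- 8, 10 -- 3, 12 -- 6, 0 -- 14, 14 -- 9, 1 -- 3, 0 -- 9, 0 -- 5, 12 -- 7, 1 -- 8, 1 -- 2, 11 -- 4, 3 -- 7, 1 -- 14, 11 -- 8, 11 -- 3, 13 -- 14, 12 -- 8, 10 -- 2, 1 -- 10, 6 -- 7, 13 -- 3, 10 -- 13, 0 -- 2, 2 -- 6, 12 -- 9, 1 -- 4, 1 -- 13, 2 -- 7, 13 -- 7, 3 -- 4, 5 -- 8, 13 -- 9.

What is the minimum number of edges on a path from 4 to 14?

2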